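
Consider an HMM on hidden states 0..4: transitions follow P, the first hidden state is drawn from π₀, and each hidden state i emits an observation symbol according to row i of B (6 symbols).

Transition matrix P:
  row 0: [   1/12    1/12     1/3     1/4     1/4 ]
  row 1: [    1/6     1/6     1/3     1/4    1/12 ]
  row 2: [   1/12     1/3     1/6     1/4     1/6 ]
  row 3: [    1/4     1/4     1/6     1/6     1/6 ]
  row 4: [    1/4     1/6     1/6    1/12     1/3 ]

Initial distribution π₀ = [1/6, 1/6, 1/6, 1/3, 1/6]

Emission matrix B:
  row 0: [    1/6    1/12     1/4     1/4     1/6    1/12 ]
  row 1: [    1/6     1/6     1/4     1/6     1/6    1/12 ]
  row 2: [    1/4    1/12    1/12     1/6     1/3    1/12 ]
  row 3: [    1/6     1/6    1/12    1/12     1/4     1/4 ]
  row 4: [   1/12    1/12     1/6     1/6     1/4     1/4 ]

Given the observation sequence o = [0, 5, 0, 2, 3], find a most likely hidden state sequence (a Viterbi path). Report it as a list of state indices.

path = [2, 3, 2, 1, 2]

t=0: δ = [2.778e-02, 2.778e-02, 4.167e-02, 5.556e-02, 1.389e-02]  (obs o_0=0)
t=1: δ = [1.157e-03, 1.157e-03, 7.716e-04, 2.604e-03, 2.315e-03]  ψ = [3, 2, 0, 2, 3]  (obs o_1=5)
t=2: δ = [1.085e-04, 1.085e-04, 1.085e-04, 7.234e-05, 6.430e-05]  ψ = [3, 3, 3, 3, 4]  (obs o_2=0)
t=3: δ = [4.521e-06, 9.042e-06, 3.014e-06, 2.261e-06, 4.521e-06]  ψ = [1, 2, 0, 0, 0]  (obs o_3=2)
t=4: δ = [3.768e-07, 2.512e-07, 5.023e-07, 1.884e-07, 2.512e-07]  ψ = [1, 1, 1, 1, 4]  (obs o_4=3)
backtrack: best end state = 2; path = [2, 3, 2, 1, 2]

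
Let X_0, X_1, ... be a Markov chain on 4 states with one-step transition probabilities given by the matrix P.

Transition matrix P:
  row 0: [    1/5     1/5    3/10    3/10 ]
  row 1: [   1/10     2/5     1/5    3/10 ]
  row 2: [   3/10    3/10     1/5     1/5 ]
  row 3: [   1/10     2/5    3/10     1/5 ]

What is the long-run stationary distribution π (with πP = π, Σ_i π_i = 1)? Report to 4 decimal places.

Balance equations π_j = Σ_i π_i·P[i][j]:
  π_0 = 1/5·π_0 + 1/10·π_1 + 3/10·π_2 + 1/10·π_3
  π_1 = 1/5·π_0 + 2/5·π_1 + 3/10·π_2 + 2/5·π_3
  π_2 = 3/10·π_0 + 1/5·π_1 + 1/5·π_2 + 3/10·π_3
  normalize: π_0 + π_1 + π_2 + π_3 = 1
Solving the linear system gives exactly π = [161/977, 335/977, 236/977, 245/977].

π = [0.1648, 0.3429, 0.2416, 0.2508]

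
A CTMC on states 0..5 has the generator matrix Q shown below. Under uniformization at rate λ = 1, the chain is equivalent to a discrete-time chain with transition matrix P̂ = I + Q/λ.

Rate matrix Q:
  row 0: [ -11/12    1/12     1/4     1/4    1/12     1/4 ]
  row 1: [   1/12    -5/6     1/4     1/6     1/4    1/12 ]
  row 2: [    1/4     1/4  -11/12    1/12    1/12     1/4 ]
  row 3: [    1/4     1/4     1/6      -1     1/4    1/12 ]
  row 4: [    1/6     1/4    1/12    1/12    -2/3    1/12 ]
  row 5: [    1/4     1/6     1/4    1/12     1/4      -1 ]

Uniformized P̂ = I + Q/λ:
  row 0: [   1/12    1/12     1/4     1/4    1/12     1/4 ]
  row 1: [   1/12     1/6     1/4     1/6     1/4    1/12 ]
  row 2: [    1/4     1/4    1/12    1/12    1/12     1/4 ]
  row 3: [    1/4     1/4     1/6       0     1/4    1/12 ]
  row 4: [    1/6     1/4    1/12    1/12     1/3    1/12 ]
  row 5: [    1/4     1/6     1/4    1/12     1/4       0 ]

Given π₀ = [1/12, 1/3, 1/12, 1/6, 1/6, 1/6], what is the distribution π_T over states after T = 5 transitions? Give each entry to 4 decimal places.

t=0: π = [0.0833, 0.3333, 0.0833, 0.1667, 0.1667, 0.1667]
t=1: π = [0.1667, 0.1944, 0.1944, 0.1111, 0.2361, 0.0972]
t=2: π = [0.1701, 0.1979, 0.1690, 0.1181, 0.2095, 0.1354]
t=3: π = [0.1712, 0.1939, 0.1771, 0.1183, 0.2109, 0.1286]
t=4: π = [0.1716, 0.1946, 0.1755, 0.1182, 0.2095, 0.1307]
t=5: π = [0.1715, 0.1943, 0.1760, 0.1183, 0.2096, 0.1303]

π = [0.1715, 0.1943, 0.1760, 0.1183, 0.2096, 0.1303]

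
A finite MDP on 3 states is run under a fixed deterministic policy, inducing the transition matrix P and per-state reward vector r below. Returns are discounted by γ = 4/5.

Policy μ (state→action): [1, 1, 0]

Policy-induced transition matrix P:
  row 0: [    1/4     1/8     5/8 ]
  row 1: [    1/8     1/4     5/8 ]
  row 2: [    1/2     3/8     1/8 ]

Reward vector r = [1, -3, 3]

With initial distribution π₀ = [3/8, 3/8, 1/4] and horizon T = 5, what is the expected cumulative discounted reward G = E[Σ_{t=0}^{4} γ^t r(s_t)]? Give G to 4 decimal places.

t=0: π = [0.3750, 0.3750, 0.2500], E[r] = 0.0000, γ^t·E[r] = 0.000000, running G = 0.000000
t=1: π = [0.2656, 0.2344, 0.5000], E[r] = 1.0625, γ^t·E[r] = 0.850000, running G = 0.850000
t=2: π = [0.3457, 0.2793, 0.3750], E[r] = 0.6328, γ^t·E[r] = 0.405000, running G = 1.255000
t=3: π = [0.3088, 0.2537, 0.4375], E[r] = 0.8604, γ^t·E[r] = 0.440500, running G = 1.695500
t=4: π = [0.3277, 0.2661, 0.4063], E[r] = 0.7482, γ^t·E[r] = 0.306450, running G = 2.001950

G = 2.0020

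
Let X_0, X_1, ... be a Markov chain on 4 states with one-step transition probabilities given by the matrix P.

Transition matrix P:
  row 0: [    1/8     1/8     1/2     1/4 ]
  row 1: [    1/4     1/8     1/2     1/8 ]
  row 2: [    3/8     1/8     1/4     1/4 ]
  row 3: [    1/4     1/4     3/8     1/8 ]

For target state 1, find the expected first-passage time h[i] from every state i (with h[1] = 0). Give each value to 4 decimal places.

First-step conditioning: h[1] = 0; for i ≠ 1, h[i] = 1 + Σ_k P[i][k]·h[k].
  h[0] = 1 + 1/8·h[0] + 1/2·h[2] + 1/4·h[3]
  h[2] = 1 + 3/8·h[0] + 1/4·h[2] + 1/4·h[3]
  h[3] = 1 + 1/4·h[0] + 3/8·h[2] + 1/8·h[3]
Solving the 3×3 linear system over states ≠ 1 gives exactly h = [72/11, 0, 72/11, 64/11] (h[1] = 0 is the target).

h = [6.5455, 0.0000, 6.5455, 5.8182]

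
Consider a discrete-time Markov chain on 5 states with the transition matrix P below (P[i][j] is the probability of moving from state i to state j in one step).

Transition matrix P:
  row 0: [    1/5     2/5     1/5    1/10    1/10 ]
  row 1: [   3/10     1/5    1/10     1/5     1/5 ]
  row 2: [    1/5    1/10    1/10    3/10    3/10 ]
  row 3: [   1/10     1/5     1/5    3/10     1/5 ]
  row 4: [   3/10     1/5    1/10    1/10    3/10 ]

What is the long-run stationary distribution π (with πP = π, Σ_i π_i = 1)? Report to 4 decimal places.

Balance equations π_j = Σ_i π_i·P[i][j]:
  π_0 = 1/5·π_0 + 3/10·π_1 + 1/5·π_2 + 1/10·π_3 + 3/10·π_4
  π_1 = 2/5·π_0 + 1/5·π_1 + 1/10·π_2 + 1/5·π_3 + 1/5·π_4
  π_2 = 1/5·π_0 + 1/10·π_1 + 1/10·π_2 + 1/5·π_3 + 1/10·π_4
  π_3 = 1/10·π_0 + 1/5·π_1 + 3/10·π_2 + 3/10·π_3 + 1/10·π_4
  normalize: π_0 + π_1 + π_2 + π_3 + π_4 = 1
Solving the linear system gives exactly π = [1973/8751, 2021/8751, 1238/8751, 552/2917, 621/2917].

π = [0.2255, 0.2309, 0.1415, 0.1892, 0.2129]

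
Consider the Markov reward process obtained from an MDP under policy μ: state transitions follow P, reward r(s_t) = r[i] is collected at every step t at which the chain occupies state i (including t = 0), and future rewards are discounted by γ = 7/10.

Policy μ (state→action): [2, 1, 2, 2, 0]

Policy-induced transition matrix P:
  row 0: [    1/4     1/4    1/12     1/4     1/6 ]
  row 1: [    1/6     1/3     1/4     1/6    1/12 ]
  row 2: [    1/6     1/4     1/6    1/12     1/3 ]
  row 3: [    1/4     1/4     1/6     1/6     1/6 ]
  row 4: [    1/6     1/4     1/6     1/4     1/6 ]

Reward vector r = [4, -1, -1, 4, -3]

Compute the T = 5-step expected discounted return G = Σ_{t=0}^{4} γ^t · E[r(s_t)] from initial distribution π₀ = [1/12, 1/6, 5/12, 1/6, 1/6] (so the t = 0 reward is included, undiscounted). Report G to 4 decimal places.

t=0: π = [0.0833, 0.1667, 0.4167, 0.1667, 0.1667], E[r] = -0.0833, γ^t·E[r] = -0.083333, running G = -0.083333
t=1: π = [0.1875, 0.2639, 0.1736, 0.1528, 0.2222], E[r] = 0.2569, γ^t·E[r] = 0.179861, running G = 0.096528
t=2: π = [0.1950, 0.2720, 0.1730, 0.1863, 0.1736], E[r] = 0.5596, γ^t·E[r] = 0.274207, running G = 0.370735
t=3: π = [0.1984, 0.2727, 0.1731, 0.1830, 0.1728], E[r] = 0.5614, γ^t·E[r] = 0.192557, running G = 0.563292
t=4: π = [0.1985, 0.2727, 0.1729, 0.1832, 0.1728], E[r] = 0.5626, γ^t·E[r] = 0.135078, running G = 0.698370

G = 0.6984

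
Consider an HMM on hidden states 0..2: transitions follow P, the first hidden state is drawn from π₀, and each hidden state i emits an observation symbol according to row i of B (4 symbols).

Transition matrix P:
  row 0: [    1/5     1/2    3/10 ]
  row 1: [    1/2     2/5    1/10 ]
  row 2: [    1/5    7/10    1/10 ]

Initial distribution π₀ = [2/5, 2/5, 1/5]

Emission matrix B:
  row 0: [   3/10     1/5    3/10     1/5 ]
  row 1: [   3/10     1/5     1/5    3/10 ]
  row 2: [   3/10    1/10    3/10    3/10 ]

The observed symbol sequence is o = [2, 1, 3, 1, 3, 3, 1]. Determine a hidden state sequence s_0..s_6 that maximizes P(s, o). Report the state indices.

t=0: δ = [1.200e-01, 8.000e-02, 6.000e-02]  (obs o_0=2)
t=1: δ = [8.000e-03, 1.200e-02, 3.600e-03]  ψ = [1, 0, 0]  (obs o_1=1)
t=2: δ = [1.200e-03, 1.440e-03, 7.200e-04]  ψ = [1, 1, 0]  (obs o_2=3)
t=3: δ = [1.440e-04, 1.200e-04, 3.600e-05]  ψ = [1, 0, 0]  (obs o_3=1)
t=4: δ = [1.200e-05, 2.160e-05, 1.296e-05]  ψ = [1, 0, 0]  (obs o_4=3)
t=5: δ = [2.160e-06, 2.722e-06, 1.080e-06]  ψ = [1, 2, 0]  (obs o_5=3)
t=6: δ = [2.722e-07, 2.177e-07, 6.480e-08]  ψ = [1, 1, 0]  (obs o_6=1)
backtrack: best end state = 0; path = [0, 1, 1, 0, 2, 1, 0]

path = [0, 1, 1, 0, 2, 1, 0]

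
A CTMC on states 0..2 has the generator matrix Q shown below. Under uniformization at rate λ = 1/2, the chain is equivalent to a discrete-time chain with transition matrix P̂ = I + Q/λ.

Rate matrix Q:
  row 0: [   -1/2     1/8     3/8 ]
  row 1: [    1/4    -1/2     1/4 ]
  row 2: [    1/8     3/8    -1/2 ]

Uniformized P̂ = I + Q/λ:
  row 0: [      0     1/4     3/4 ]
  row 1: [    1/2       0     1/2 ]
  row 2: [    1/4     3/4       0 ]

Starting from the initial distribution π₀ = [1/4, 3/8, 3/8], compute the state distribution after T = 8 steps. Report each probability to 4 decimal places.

π = [0.2705, 0.3512, 0.3783]

t=0: π = [0.2500, 0.3750, 0.3750]
t=1: π = [0.2813, 0.3438, 0.3750]
t=2: π = [0.2656, 0.3516, 0.3828]
t=3: π = [0.2715, 0.3535, 0.3750]
t=4: π = [0.2705, 0.3491, 0.3804]
t=5: π = [0.2697, 0.3529, 0.3774]
t=6: π = [0.2708, 0.3505, 0.3787]
t=7: π = [0.2699, 0.3517, 0.3784]
t=8: π = [0.2705, 0.3512, 0.3783]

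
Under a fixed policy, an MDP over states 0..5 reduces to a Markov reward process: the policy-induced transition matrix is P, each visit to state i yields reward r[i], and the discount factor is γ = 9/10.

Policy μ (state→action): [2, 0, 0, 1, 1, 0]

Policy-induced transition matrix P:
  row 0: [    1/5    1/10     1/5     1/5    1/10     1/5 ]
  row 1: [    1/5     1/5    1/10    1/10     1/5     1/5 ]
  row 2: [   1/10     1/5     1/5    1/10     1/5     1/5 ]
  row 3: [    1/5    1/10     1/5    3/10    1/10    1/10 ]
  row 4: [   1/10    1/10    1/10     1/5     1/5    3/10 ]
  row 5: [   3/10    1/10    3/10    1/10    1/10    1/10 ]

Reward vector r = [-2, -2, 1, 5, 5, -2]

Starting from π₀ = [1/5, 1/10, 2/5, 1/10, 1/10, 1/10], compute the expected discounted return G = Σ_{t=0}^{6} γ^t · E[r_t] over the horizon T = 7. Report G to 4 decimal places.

G = 3.7835

t=0: π = [0.2000, 0.1000, 0.4000, 0.1000, 0.1000, 0.1000], E[r] = 0.6000, γ^t·E[r] = 0.600000, running G = 0.600000
t=1: π = [0.1600, 0.1500, 0.1900, 0.1500, 0.1600, 0.1900], E[r] = 0.7400, γ^t·E[r] = 0.666000, running G = 1.266000
t=2: π = [0.1840, 0.1340, 0.1880, 0.1620, 0.1500, 0.1820], E[r] = 0.7480, γ^t·E[r] = 0.605880, running G = 1.871880
t=3: π = [0.1844, 0.1322, 0.1898, 0.1658, 0.1472, 0.1806], E[r] = 0.7604, γ^t·E[r] = 0.554332, running G = 2.426212
t=4: π = [0.1844, 0.1322, 0.1901, 0.1663, 0.1469, 0.1801], E[r] = 0.7630, γ^t·E[r] = 0.500631, running G = 2.926842
t=5: π = [0.1843, 0.1322, 0.1901, 0.1664, 0.1469, 0.1801], E[r] = 0.7635, γ^t·E[r] = 0.450839, running G = 3.377681
t=6: π = [0.1843, 0.1322, 0.1901, 0.1664, 0.1469, 0.1800], E[r] = 0.7636, γ^t·E[r] = 0.405784, running G = 3.783465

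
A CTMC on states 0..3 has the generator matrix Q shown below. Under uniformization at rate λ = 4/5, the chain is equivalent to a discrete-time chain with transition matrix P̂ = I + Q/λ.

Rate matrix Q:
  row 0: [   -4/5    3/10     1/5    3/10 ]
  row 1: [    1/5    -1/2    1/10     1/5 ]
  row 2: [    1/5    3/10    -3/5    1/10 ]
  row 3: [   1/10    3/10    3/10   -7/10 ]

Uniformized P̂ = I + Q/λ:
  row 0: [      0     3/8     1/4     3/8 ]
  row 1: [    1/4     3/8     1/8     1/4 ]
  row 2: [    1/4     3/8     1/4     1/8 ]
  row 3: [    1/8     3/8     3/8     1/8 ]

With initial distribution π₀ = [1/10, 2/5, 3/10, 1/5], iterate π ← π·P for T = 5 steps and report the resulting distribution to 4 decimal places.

t=0: π = [0.1000, 0.4000, 0.3000, 0.2000]
t=1: π = [0.2000, 0.3750, 0.2250, 0.2000]
t=2: π = [0.1750, 0.3750, 0.2281, 0.2219]
t=3: π = [0.1785, 0.3750, 0.2309, 0.2156]
t=4: π = [0.1784, 0.3750, 0.2301, 0.2165]
t=5: π = [0.1783, 0.3750, 0.2302, 0.2165]

π = [0.1783, 0.3750, 0.2302, 0.2165]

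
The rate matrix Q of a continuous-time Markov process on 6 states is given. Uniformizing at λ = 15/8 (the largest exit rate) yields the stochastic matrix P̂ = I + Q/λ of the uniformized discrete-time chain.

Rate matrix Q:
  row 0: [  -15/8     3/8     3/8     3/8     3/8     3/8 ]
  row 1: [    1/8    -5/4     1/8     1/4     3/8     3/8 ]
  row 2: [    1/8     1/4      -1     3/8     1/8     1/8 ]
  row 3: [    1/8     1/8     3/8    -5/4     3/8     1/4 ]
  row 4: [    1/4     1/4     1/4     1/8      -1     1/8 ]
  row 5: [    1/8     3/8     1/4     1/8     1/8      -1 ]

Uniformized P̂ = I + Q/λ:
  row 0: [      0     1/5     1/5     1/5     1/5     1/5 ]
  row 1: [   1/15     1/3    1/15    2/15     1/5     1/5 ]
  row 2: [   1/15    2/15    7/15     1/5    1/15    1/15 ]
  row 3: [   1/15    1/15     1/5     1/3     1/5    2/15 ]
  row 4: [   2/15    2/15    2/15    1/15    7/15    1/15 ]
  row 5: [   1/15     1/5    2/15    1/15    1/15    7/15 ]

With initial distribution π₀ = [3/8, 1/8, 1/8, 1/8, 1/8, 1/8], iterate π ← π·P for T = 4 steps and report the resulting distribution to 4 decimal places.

π = [0.0751, 0.1752, 0.2055, 0.1578, 0.2018, 0.1846]

t=0: π = [0.3750, 0.1250, 0.1250, 0.1250, 0.1250, 0.1250]
t=1: π = [0.0500, 0.1833, 0.2000, 0.1750, 0.2000, 0.1917]
t=2: π = [0.0767, 0.1744, 0.2028, 0.1589, 0.2011, 0.1861]
t=3: π = [0.0750, 0.1751, 0.2050, 0.1579, 0.2018, 0.1852]
t=4: π = [0.0751, 0.1752, 0.2055, 0.1578, 0.2018, 0.1846]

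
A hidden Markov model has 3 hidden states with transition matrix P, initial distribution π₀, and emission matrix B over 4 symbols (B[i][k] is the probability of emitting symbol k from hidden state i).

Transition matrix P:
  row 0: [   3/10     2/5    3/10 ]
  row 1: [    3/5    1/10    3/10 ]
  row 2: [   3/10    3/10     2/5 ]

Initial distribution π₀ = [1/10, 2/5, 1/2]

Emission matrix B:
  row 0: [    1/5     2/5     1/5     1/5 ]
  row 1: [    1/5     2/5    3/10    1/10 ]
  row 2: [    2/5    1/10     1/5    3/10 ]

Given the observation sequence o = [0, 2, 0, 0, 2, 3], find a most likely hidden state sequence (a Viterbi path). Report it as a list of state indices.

path = [2, 2, 2, 2, 1, 0]

t=0: δ = [2.000e-02, 8.000e-02, 2.000e-01]  (obs o_0=0)
t=1: δ = [1.200e-02, 1.800e-02, 1.600e-02]  ψ = [2, 2, 2]  (obs o_1=2)
t=2: δ = [2.160e-03, 9.600e-04, 2.560e-03]  ψ = [1, 0, 2]  (obs o_2=0)
t=3: δ = [1.536e-04, 1.728e-04, 4.096e-04]  ψ = [2, 0, 2]  (obs o_3=0)
t=4: δ = [2.458e-05, 3.686e-05, 3.277e-05]  ψ = [2, 2, 2]  (obs o_4=2)
t=5: δ = [4.424e-06, 9.830e-07, 3.932e-06]  ψ = [1, 0, 2]  (obs o_5=3)
backtrack: best end state = 0; path = [2, 2, 2, 2, 1, 0]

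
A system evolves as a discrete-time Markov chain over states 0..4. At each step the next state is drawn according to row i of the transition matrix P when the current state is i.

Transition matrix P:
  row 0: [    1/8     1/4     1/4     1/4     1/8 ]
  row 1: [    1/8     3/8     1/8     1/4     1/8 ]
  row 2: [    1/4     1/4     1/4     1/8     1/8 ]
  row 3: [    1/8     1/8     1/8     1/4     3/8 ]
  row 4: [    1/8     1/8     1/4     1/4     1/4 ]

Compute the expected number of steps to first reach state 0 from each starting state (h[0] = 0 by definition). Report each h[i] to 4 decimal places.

First-step conditioning: h[0] = 0; for i ≠ 0, h[i] = 1 + Σ_k P[i][k]·h[k].
  h[1] = 1 + 3/8·h[1] + 1/8·h[2] + 1/4·h[3] + 1/8·h[4]
  h[2] = 1 + 1/4·h[1] + 1/4·h[2] + 1/8·h[3] + 1/8·h[4]
  h[3] = 1 + 1/8·h[1] + 1/8·h[2] + 1/4·h[3] + 3/8·h[4]
  h[4] = 1 + 1/8·h[1] + 1/4·h[2] + 1/4·h[3] + 1/4·h[4]
Solving the 4×4 linear system over states ≠ 0 gives exactly h = [0, 1576/231, 1352/231, 224/33, 1544/231] (h[0] = 0 is the target).

h = [0.0000, 6.8225, 5.8528, 6.7879, 6.6840]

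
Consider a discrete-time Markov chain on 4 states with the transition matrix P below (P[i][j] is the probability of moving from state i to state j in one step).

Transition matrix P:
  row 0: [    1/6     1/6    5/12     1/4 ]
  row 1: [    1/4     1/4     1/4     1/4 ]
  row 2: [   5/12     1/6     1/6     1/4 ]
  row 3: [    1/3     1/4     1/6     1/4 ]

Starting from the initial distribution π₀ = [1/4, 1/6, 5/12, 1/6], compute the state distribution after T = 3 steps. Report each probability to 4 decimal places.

t=0: π = [0.2500, 0.1667, 0.4167, 0.1667]
t=1: π = [0.3125, 0.1944, 0.2431, 0.2500]
t=2: π = [0.2853, 0.2037, 0.2610, 0.2500]
t=3: π = [0.2906, 0.2045, 0.2550, 0.2500]

π = [0.2906, 0.2045, 0.2550, 0.2500]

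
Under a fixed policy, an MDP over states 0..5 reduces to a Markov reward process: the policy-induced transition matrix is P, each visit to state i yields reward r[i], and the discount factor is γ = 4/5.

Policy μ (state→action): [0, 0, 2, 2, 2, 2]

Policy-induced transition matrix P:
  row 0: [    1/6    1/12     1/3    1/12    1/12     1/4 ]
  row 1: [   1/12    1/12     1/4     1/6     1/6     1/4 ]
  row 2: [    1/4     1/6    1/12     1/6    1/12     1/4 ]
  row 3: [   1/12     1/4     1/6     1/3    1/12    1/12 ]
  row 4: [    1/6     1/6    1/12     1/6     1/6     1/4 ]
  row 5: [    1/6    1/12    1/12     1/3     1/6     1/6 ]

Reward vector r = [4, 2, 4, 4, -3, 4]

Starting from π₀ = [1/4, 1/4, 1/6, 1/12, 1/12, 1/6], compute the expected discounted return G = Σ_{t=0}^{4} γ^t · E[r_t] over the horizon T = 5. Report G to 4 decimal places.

G = 9.6945

t=0: π = [0.2500, 0.2500, 0.1667, 0.0833, 0.0833, 0.1667], E[r] = 2.9167, γ^t·E[r] = 2.916667, running G = 2.916667
t=1: π = [0.1528, 0.1181, 0.1944, 0.1875, 0.1250, 0.2222], E[r] = 2.8889, γ^t·E[r] = 2.311111, running G = 5.227778
t=2: π = [0.1574, 0.1412, 0.1568, 0.2222, 0.1221, 0.2002], E[r] = 2.8628, γ^t·E[r] = 1.832222, running G = 7.060000
t=3: π = [0.1495, 0.1436, 0.1647, 0.2240, 0.1220, 0.1963], E[r] = 2.8590, γ^t·E[r] = 1.463827, running G = 8.523827
t=4: π = [0.1498, 0.1446, 0.1633, 0.2243, 0.1218, 0.1963], E[r] = 2.8581, γ^t·E[r] = 1.170698, running G = 9.694525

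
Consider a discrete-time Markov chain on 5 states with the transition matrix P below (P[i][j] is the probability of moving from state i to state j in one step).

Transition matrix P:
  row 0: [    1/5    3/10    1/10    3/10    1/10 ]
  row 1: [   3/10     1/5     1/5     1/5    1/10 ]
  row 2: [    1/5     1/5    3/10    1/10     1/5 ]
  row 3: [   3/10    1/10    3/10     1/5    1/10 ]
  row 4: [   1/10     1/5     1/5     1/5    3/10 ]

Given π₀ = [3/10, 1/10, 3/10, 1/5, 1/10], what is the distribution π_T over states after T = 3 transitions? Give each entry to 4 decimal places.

π = [0.2250, 0.2026, 0.2194, 0.2006, 0.1524]

t=0: π = [0.3000, 0.1000, 0.3000, 0.2000, 0.1000]
t=1: π = [0.2200, 0.2100, 0.2200, 0.2000, 0.1500]
t=2: π = [0.2260, 0.2020, 0.2200, 0.2000, 0.1520]
t=3: π = [0.2250, 0.2026, 0.2194, 0.2006, 0.1524]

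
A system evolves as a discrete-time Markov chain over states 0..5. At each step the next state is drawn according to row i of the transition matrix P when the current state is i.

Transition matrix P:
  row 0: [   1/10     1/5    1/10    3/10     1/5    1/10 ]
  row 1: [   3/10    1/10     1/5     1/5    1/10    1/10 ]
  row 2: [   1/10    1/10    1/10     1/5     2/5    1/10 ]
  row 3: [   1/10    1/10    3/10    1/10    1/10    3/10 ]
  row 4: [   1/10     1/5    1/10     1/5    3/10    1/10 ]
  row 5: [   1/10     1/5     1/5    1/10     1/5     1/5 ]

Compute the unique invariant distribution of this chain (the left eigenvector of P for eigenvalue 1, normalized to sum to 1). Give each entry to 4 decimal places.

Balance equations π_j = Σ_i π_i·P[i][j]:
  π_0 = 1/10·π_0 + 3/10·π_1 + 1/10·π_2 + 1/10·π_3 + 1/10·π_4 + 1/10·π_5
  π_1 = 1/5·π_0 + 1/10·π_1 + 1/10·π_2 + 1/10·π_3 + 1/5·π_4 + 1/5·π_5
  π_2 = 1/10·π_0 + 1/5·π_1 + 1/10·π_2 + 3/10·π_3 + 1/10·π_4 + 1/5·π_5
  π_3 = 3/10·π_0 + 1/5·π_1 + 1/5·π_2 + 1/10·π_3 + 1/5·π_4 + 1/10·π_5
  π_4 = 1/5·π_0 + 1/10·π_1 + 2/5·π_2 + 1/10·π_3 + 3/10·π_4 + 1/5·π_5
  normalize: π_0 + π_1 + π_2 + π_3 + π_4 + π_5 = 1
Solving the linear system gives exactly π = [14611/112330, 1689/11233, 18661/112330, 20209/112330, 24987/112330, 8486/56165].

π = [0.1301, 0.1504, 0.1661, 0.1799, 0.2224, 0.1511]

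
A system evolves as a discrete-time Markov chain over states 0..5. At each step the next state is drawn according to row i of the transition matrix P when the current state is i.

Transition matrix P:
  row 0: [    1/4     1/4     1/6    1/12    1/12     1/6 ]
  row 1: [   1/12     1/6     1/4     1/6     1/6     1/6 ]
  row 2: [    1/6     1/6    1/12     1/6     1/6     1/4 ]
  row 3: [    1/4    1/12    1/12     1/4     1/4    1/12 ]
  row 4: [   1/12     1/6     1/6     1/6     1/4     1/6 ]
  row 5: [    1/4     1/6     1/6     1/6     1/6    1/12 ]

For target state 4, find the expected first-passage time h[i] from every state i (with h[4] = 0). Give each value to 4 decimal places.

First-step conditioning: h[4] = 0; for i ≠ 4, h[i] = 1 + Σ_k P[i][k]·h[k].
  h[0] = 1 + 1/4·h[0] + 1/4·h[1] + 1/6·h[2] + 1/12·h[3] + 1/6·h[5]
  h[1] = 1 + 1/12·h[0] + 1/6·h[1] + 1/4·h[2] + 1/6·h[3] + 1/6·h[5]
  h[2] = 1 + 1/6·h[0] + 1/6·h[1] + 1/12·h[2] + 1/6·h[3] + 1/4·h[5]
  h[3] = 1 + 1/4·h[0] + 1/12·h[1] + 1/12·h[2] + 1/4·h[3] + 1/12·h[5]
  h[5] = 1 + 1/4·h[0] + 1/6·h[1] + 1/6·h[2] + 1/6·h[3] + 1/12·h[5]
Solving the 5×5 linear system over states ≠ 4 gives exactly h = [475/71, 1717/284, 433/71, 1589/284, 0, 436/71] (h[4] = 0 is the target).

h = [6.6901, 6.0458, 6.0986, 5.5951, 0.0000, 6.1408]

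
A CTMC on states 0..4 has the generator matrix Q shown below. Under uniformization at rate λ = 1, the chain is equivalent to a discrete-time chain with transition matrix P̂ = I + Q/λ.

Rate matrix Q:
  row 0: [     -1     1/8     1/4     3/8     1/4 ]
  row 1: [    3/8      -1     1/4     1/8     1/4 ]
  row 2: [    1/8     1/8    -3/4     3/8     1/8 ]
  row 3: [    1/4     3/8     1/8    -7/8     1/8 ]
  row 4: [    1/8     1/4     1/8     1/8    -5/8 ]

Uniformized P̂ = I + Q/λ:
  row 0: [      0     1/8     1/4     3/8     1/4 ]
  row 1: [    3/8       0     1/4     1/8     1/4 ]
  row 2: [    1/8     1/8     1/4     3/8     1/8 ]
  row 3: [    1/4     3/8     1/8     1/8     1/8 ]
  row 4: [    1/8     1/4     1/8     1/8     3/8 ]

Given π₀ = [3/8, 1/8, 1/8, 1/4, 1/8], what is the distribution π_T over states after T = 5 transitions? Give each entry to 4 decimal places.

t=0: π = [0.3750, 0.1250, 0.1250, 0.2500, 0.1250]
t=1: π = [0.1406, 0.1875, 0.2031, 0.2500, 0.2188]
t=2: π = [0.1855, 0.1914, 0.1914, 0.2109, 0.2207]
t=3: π = [0.1760, 0.1814, 0.1960, 0.2192, 0.2273]
t=4: π = [0.1758, 0.1855, 0.1942, 0.2180, 0.2265]
t=5: π = [0.1767, 0.1846, 0.1944, 0.2175, 0.2268]

π = [0.1767, 0.1846, 0.1944, 0.2175, 0.2268]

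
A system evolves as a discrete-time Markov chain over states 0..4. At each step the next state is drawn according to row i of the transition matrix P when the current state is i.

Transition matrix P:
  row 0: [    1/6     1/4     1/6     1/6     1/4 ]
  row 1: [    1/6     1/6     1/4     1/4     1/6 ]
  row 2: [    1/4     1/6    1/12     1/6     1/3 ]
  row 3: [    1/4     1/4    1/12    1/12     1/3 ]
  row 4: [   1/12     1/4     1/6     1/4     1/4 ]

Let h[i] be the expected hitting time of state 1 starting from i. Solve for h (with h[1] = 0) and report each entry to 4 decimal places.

First-step conditioning: h[1] = 0; for i ≠ 1, h[i] = 1 + Σ_k P[i][k]·h[k].
  h[0] = 1 + 1/6·h[0] + 1/6·h[2] + 1/6·h[3] + 1/4·h[4]
  h[2] = 1 + 1/4·h[0] + 1/12·h[2] + 1/6·h[3] + 1/3·h[4]
  h[3] = 1 + 1/4·h[0] + 1/12·h[2] + 1/12·h[3] + 1/3·h[4]
  h[4] = 1 + 1/12·h[0] + 1/6·h[2] + 1/4·h[3] + 1/4·h[4]
Solving the 4×4 linear system over states ≠ 1 gives exactly h = [24192/5765, 0, 26052/5765, 24048/5765, 4836/1153] (h[1] = 0 is the target).

h = [4.1964, 0.0000, 4.5190, 4.1714, 4.1943]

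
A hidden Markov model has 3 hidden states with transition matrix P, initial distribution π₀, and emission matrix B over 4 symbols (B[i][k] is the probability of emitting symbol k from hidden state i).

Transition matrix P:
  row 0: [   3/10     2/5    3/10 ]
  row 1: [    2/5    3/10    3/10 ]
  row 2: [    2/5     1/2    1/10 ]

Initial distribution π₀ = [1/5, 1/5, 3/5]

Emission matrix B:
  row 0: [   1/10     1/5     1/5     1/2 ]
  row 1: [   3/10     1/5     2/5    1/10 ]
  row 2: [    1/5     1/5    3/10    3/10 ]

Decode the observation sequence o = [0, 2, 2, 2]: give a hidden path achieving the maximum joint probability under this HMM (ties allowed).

path = [2, 1, 2, 1]

t=0: δ = [2.000e-02, 6.000e-02, 1.200e-01]  (obs o_0=0)
t=1: δ = [9.600e-03, 2.400e-02, 5.400e-03]  ψ = [2, 2, 1]  (obs o_1=2)
t=2: δ = [1.920e-03, 2.880e-03, 2.160e-03]  ψ = [1, 1, 1]  (obs o_2=2)
t=3: δ = [2.304e-04, 4.320e-04, 2.592e-04]  ψ = [1, 2, 1]  (obs o_3=2)
backtrack: best end state = 1; path = [2, 1, 2, 1]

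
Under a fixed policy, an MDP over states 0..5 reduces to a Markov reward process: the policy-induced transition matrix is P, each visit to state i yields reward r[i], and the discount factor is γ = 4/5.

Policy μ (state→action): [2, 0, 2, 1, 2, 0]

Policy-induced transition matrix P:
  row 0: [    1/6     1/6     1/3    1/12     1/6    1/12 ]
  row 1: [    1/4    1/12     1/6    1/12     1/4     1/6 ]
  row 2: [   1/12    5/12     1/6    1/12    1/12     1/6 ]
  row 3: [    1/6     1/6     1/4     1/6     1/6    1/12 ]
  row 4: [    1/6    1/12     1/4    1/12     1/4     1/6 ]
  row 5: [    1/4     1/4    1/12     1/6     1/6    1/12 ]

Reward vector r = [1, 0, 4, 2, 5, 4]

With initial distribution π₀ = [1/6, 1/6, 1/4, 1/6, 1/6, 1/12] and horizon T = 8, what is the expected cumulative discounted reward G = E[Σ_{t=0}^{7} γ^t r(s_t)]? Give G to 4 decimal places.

t=0: π = [0.1667, 0.1667, 0.2500, 0.1667, 0.1667, 0.0833], E[r] = 2.6667, γ^t·E[r] = 2.666667, running G = 2.666667
t=1: π = [0.1667, 0.2083, 0.2153, 0.1042, 0.1736, 0.1319], E[r] = 2.6319, γ^t·E[r] = 2.105556, running G = 4.772222
t=2: π = [0.1771, 0.1997, 0.2066, 0.1030, 0.1806, 0.1331], E[r] = 2.6447, γ^t·E[r] = 1.692593, running G = 6.464815
t=3: π = [0.1772, 0.1977, 0.2087, 0.1030, 0.1811, 0.1322], E[r] = 2.6527, γ^t·E[r] = 1.358173, running G = 7.822988
t=4: π = [0.1768, 0.1983, 0.2089, 0.1029, 0.1808, 0.1323], E[r] = 2.6515, γ^t·E[r] = 1.086048, running G = 8.909035
t=5: π = [0.1768, 0.1983, 0.2088, 0.1029, 0.1809, 0.1323], E[r] = 2.6513, γ^t·E[r] = 0.868781, running G = 9.777816
t=6: π = [0.1768, 0.1983, 0.2088, 0.1029, 0.1809, 0.1323], E[r] = 2.6514, γ^t·E[r] = 0.695042, running G = 10.472859
t=7: π = [0.1768, 0.1983, 0.2088, 0.1029, 0.1809, 0.1323], E[r] = 2.6514, γ^t·E[r] = 0.556034, running G = 11.028893

G = 11.0289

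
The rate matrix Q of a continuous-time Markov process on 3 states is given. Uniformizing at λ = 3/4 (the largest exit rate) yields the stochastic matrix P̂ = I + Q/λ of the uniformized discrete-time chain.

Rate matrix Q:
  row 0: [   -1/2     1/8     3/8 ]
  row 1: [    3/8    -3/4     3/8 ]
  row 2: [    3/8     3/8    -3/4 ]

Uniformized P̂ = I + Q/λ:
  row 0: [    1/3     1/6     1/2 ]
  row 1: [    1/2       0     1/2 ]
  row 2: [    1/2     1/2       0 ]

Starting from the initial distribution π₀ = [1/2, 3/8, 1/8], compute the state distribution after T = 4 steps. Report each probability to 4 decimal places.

t=0: π = [0.5000, 0.3750, 0.1250]
t=1: π = [0.4167, 0.1458, 0.4375]
t=2: π = [0.4306, 0.2882, 0.2813]
t=3: π = [0.4282, 0.2124, 0.3594]
t=4: π = [0.4286, 0.2511, 0.3203]

π = [0.4286, 0.2511, 0.3203]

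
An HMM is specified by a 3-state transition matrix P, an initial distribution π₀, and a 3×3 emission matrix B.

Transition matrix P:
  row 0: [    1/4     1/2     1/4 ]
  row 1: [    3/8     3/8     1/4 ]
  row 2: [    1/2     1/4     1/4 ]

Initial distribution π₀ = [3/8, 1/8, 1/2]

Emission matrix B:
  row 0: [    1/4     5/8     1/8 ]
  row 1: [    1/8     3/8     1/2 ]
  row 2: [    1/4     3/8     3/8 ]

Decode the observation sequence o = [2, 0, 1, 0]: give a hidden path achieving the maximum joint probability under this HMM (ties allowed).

path = [2, 0, 1, 0]

t=0: δ = [4.688e-02, 6.250e-02, 1.875e-01]  (obs o_0=2)
t=1: δ = [2.344e-02, 5.859e-03, 1.172e-02]  ψ = [2, 2, 2]  (obs o_1=0)
t=2: δ = [3.662e-03, 4.395e-03, 2.197e-03]  ψ = [0, 0, 0]  (obs o_2=1)
t=3: δ = [4.120e-04, 2.289e-04, 2.747e-04]  ψ = [1, 0, 1]  (obs o_3=0)
backtrack: best end state = 0; path = [2, 0, 1, 0]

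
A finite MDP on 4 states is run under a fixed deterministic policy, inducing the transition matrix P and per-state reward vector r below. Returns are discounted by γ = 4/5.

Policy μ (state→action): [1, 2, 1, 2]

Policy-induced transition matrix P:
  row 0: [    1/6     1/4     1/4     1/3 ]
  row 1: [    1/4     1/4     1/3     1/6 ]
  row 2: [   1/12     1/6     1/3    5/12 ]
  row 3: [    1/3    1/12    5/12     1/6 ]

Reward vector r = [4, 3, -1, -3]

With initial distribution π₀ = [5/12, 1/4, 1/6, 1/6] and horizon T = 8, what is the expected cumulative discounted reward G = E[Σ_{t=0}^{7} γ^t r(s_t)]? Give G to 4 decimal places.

t=0: π = [0.4167, 0.2500, 0.1667, 0.1667], E[r] = 1.7500, γ^t·E[r] = 1.750000, running G = 1.750000
t=1: π = [0.2014, 0.2083, 0.3125, 0.2778], E[r] = 0.2847, γ^t·E[r] = 0.227778, running G = 1.977778
t=2: π = [0.2043, 0.1777, 0.3397, 0.2784], E[r] = 0.1753, γ^t·E[r] = 0.112222, running G = 2.090000
t=3: π = [0.1996, 0.1753, 0.3395, 0.2856], E[r] = 0.1277, γ^t·E[r] = 0.065383, running G = 2.155383
t=4: π = [0.2006, 0.1741, 0.3405, 0.2848], E[r] = 0.1297, γ^t·E[r] = 0.053144, running G = 2.208527
t=5: π = [0.2003, 0.1742, 0.3404, 0.2852], E[r] = 0.1275, γ^t·E[r] = 0.041783, running G = 2.250310
t=6: π = [0.2004, 0.1741, 0.3404, 0.2851], E[r] = 0.1279, γ^t·E[r] = 0.033530, running G = 2.283841
t=7: π = [0.2003, 0.1741, 0.3404, 0.2852], E[r] = 0.1278, γ^t·E[r] = 0.026794, running G = 2.310634

G = 2.3106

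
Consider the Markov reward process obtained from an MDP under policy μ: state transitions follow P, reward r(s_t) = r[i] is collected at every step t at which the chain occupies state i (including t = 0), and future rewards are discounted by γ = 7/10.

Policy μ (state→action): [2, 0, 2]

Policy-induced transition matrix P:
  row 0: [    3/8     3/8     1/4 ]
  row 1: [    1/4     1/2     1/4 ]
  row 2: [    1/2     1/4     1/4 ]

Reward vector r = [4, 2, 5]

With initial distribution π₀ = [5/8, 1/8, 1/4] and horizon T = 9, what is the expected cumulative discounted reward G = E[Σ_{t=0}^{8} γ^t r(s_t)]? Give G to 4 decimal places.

G = 11.6687

t=0: π = [0.6250, 0.1250, 0.2500], E[r] = 4.0000, γ^t·E[r] = 4.000000, running G = 4.000000
t=1: π = [0.3906, 0.3594, 0.2500], E[r] = 3.5313, γ^t·E[r] = 2.471875, running G = 6.471875
t=2: π = [0.3613, 0.3887, 0.2500], E[r] = 3.4727, γ^t·E[r] = 1.701602, running G = 8.173477
t=3: π = [0.3577, 0.3923, 0.2500], E[r] = 3.4653, γ^t·E[r] = 1.188609, running G = 9.362085
t=4: π = [0.3572, 0.3928, 0.2500], E[r] = 3.4644, γ^t·E[r] = 0.831806, running G = 10.193892
t=5: π = [0.3572, 0.3928, 0.2500], E[r] = 3.4643, γ^t·E[r] = 0.582245, running G = 10.776137
t=6: π = [0.3571, 0.3929, 0.2500], E[r] = 3.4643, γ^t·E[r] = 0.407570, running G = 11.183707
t=7: π = [0.3571, 0.3929, 0.2500], E[r] = 3.4643, γ^t·E[r] = 0.285299, running G = 11.469006
t=8: π = [0.3571, 0.3929, 0.2500], E[r] = 3.4643, γ^t·E[r] = 0.199709, running G = 11.668715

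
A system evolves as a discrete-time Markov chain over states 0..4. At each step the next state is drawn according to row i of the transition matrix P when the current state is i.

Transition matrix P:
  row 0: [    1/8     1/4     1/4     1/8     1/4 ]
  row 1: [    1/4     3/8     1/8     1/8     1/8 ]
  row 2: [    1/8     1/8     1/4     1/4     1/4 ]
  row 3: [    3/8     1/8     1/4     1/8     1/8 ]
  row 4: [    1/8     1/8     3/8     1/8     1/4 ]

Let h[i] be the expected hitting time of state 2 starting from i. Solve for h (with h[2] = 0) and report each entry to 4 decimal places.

h = [4.0694, 4.7353, 0.0000, 4.0601, 3.4775]

First-step conditioning: h[2] = 0; for i ≠ 2, h[i] = 1 + Σ_k P[i][k]·h[k].
  h[0] = 1 + 1/8·h[0] + 1/4·h[1] + 1/8·h[3] + 1/4·h[4]
  h[1] = 1 + 1/4·h[0] + 3/8·h[1] + 1/8·h[3] + 1/8·h[4]
  h[3] = 1 + 3/8·h[0] + 1/8·h[1] + 1/8·h[3] + 1/8·h[4]
  h[4] = 1 + 1/8·h[0] + 1/8·h[1] + 1/8·h[3] + 1/4·h[4]
Solving the 4×4 linear system over states ≠ 2 gives exactly h = [704/173, 4096/865, 0, 3512/865, 3008/865] (h[2] = 0 is the target).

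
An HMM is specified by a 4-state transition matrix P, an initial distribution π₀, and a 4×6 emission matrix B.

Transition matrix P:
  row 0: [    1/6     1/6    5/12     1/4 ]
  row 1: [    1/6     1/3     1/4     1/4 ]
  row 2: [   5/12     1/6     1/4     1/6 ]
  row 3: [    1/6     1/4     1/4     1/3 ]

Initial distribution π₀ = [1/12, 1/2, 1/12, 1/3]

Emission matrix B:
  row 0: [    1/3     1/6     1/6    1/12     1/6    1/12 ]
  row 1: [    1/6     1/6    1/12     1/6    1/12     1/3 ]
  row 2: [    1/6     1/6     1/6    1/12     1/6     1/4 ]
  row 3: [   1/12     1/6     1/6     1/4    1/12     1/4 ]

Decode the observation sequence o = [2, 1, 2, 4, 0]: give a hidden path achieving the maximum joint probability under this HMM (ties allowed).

t=0: δ = [1.389e-02, 4.167e-02, 1.389e-02, 5.556e-02]  (obs o_0=2)
t=1: δ = [1.543e-03, 2.315e-03, 2.315e-03, 3.086e-03]  ψ = [3, 1, 3, 3]  (obs o_1=1)
t=2: δ = [1.608e-04, 6.430e-05, 1.286e-04, 1.715e-04]  ψ = [2, 1, 3, 3]  (obs o_2=2)
t=3: δ = [8.931e-06, 3.572e-06, 1.116e-05, 4.763e-06]  ψ = [2, 3, 0, 3]  (obs o_3=4)
t=4: δ = [1.550e-06, 3.101e-07, 6.202e-07, 1.861e-07]  ψ = [2, 2, 0, 0]  (obs o_4=0)
backtrack: best end state = 0; path = [3, 2, 0, 2, 0]

path = [3, 2, 0, 2, 0]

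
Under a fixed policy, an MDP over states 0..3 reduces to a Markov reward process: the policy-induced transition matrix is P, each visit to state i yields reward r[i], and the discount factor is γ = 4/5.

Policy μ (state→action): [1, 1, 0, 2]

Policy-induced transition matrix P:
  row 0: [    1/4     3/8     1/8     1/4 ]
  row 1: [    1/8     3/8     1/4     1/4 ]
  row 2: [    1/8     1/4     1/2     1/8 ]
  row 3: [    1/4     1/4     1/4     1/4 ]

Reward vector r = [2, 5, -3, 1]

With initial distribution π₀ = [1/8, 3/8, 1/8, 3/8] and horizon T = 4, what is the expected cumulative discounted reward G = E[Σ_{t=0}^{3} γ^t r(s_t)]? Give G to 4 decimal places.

G = 4.6510

t=0: π = [0.1250, 0.3750, 0.1250, 0.3750], E[r] = 2.1250, γ^t·E[r] = 2.125000, running G = 2.125000
t=1: π = [0.1875, 0.3125, 0.2656, 0.2344], E[r] = 1.3750, γ^t·E[r] = 1.100000, running G = 3.225000
t=2: π = [0.1777, 0.3125, 0.2930, 0.2168], E[r] = 1.2559, γ^t·E[r] = 0.803750, running G = 4.028750
t=3: π = [0.1743, 0.3113, 0.3010, 0.2134], E[r] = 1.2153, γ^t·E[r] = 0.622250, running G = 4.651000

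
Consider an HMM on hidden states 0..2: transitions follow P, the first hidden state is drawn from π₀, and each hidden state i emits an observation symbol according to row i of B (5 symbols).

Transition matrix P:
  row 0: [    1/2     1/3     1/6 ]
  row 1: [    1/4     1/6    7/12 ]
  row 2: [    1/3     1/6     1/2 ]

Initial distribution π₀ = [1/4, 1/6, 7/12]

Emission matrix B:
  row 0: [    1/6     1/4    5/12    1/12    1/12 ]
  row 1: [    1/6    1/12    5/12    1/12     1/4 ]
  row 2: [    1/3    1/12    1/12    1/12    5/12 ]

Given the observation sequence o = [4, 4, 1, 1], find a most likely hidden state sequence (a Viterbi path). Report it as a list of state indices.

path = [2, 2, 0, 0]

t=0: δ = [2.083e-02, 4.167e-02, 2.431e-01]  (obs o_0=4)
t=1: δ = [6.752e-03, 1.013e-02, 5.064e-02]  ψ = [2, 2, 2]  (obs o_1=4)
t=2: δ = [4.220e-03, 7.033e-04, 2.110e-03]  ψ = [2, 2, 2]  (obs o_2=1)
t=3: δ = [5.275e-04, 1.172e-04, 8.791e-05]  ψ = [0, 0, 2]  (obs o_3=1)
backtrack: best end state = 0; path = [2, 2, 0, 0]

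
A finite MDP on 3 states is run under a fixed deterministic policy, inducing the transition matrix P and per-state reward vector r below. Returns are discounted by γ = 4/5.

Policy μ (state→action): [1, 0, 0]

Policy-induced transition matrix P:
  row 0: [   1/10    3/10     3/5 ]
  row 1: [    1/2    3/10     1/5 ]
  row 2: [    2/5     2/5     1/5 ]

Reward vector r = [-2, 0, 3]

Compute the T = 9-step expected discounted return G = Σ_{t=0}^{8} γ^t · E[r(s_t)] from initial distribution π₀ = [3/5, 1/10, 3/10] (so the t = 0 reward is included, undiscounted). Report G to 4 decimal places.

G = 1.1348

t=0: π = [0.6000, 0.1000, 0.3000], E[r] = -0.3000, γ^t·E[r] = -0.300000, running G = -0.300000
t=1: π = [0.2300, 0.3300, 0.4400], E[r] = 0.8600, γ^t·E[r] = 0.688000, running G = 0.388000
t=2: π = [0.3640, 0.3440, 0.2920], E[r] = 0.1480, γ^t·E[r] = 0.094720, running G = 0.482720
t=3: π = [0.3252, 0.3292, 0.3456], E[r] = 0.3864, γ^t·E[r] = 0.197837, running G = 0.680557
t=4: π = [0.3354, 0.3346, 0.3301], E[r] = 0.3195, γ^t·E[r] = 0.130875, running G = 0.811432
t=5: π = [0.3328, 0.3330, 0.3341], E[r] = 0.3367, γ^t·E[r] = 0.110342, running G = 0.921774
t=6: π = [0.3334, 0.3334, 0.3331], E[r] = 0.3325, γ^t·E[r] = 0.087169, running G = 1.008943
t=7: π = [0.3333, 0.3333, 0.3334], E[r] = 0.3335, γ^t·E[r] = 0.069944, running G = 1.078888
t=8: π = [0.3333, 0.3333, 0.3333], E[r] = 0.3333, γ^t·E[r] = 0.055917, running G = 1.134804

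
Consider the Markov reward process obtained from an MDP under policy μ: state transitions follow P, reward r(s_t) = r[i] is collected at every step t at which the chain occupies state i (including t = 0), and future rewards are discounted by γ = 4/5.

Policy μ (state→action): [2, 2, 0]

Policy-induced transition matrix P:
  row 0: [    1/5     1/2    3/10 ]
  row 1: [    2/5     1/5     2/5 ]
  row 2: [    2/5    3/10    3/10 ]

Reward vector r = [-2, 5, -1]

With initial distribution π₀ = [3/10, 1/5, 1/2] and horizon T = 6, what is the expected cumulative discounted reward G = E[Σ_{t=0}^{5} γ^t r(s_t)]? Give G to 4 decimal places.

t=0: π = [0.3000, 0.2000, 0.5000], E[r] = -0.1000, γ^t·E[r] = -0.100000, running G = -0.100000
t=1: π = [0.3400, 0.3400, 0.3200], E[r] = 0.7000, γ^t·E[r] = 0.560000, running G = 0.460000
t=2: π = [0.3320, 0.3340, 0.3340], E[r] = 0.6720, γ^t·E[r] = 0.430080, running G = 0.890080
t=3: π = [0.3336, 0.3330, 0.3334], E[r] = 0.6644, γ^t·E[r] = 0.340173, running G = 1.230253
t=4: π = [0.3333, 0.3334, 0.3333], E[r] = 0.6672, γ^t·E[r] = 0.273302, running G = 1.503554
t=5: π = [0.3333, 0.3333, 0.3333], E[r] = 0.6665, γ^t·E[r] = 0.218412, running G = 1.721966

G = 1.7220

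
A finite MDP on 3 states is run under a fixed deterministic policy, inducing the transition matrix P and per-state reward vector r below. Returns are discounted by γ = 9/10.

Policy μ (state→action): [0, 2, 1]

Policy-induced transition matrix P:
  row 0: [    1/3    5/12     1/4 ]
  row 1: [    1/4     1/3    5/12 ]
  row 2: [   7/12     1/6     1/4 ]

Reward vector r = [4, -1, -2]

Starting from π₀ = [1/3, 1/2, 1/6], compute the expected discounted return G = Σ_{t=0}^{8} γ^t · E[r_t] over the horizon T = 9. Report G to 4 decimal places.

t=0: π = [0.3333, 0.5000, 0.1667], E[r] = 0.5000, γ^t·E[r] = 0.500000, running G = 0.500000
t=1: π = [0.3333, 0.3333, 0.3333], E[r] = 0.3333, γ^t·E[r] = 0.300000, running G = 0.800000
t=2: π = [0.3889, 0.3056, 0.3056], E[r] = 0.6389, γ^t·E[r] = 0.517500, running G = 1.317500
t=3: π = [0.3843, 0.3148, 0.3009], E[r] = 0.6204, γ^t·E[r] = 0.452250, running G = 1.769750
t=4: π = [0.3823, 0.3152, 0.3025], E[r] = 0.6092, γ^t·E[r] = 0.399684, running G = 2.169434
t=5: π = [0.3827, 0.3148, 0.3025], E[r] = 0.6109, γ^t·E[r] = 0.360722, running G = 2.530156
t=6: π = [0.3827, 0.3148, 0.3025], E[r] = 0.6112, γ^t·E[r] = 0.324822, running G = 2.854979
t=7: π = [0.3827, 0.3148, 0.3025], E[r] = 0.6111, γ^t·E[r] = 0.292293, running G = 3.147272
t=8: π = [0.3827, 0.3148, 0.3025], E[r] = 0.6111, γ^t·E[r] = 0.263061, running G = 3.410333

G = 3.4103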